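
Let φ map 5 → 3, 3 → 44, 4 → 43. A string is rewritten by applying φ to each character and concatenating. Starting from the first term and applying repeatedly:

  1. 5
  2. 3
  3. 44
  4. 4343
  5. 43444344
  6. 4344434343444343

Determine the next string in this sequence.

φ(4344434343444343) expands symbol-by-symbol to 43 44 43 43 43 44 43 44 43 44 43 43 43 44 43 44; joining the 16 pieces gives the next term.

43444343434443444344434343444344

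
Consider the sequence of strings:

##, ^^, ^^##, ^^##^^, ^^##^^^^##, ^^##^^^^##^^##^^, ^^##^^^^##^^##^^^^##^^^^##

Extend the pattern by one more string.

^^##^^^^##^^##^^^^##^^^^##^^##^^^^##^^##^^

This is a Fibonacci-style word recurrence s(k) = s(k−1)·s(k−2): e.g. ^^·## = ^^##.
Continuing: ^^##^^^^##^^##^^^^##^^^^## · ^^##^^^^##^^##^^ gives term 8.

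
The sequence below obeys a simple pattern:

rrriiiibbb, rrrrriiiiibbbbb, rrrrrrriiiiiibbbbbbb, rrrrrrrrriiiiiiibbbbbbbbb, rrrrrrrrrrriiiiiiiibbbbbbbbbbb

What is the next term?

Term n consists of 2n-1 r's, followed by n+2 i's, followed by 2n-1 b's, where the shown terms are n = 2, 3, 4, 5, 6.
At n = 7 the blocks have lengths 13, 9, 13.

rrrrrrrrrrrrriiiiiiiiibbbbbbbbbbbbb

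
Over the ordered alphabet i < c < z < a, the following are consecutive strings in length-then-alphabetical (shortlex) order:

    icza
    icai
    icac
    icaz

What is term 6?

Advancing 2 positions from icaz through icaz → icaa reaches term 6.

izii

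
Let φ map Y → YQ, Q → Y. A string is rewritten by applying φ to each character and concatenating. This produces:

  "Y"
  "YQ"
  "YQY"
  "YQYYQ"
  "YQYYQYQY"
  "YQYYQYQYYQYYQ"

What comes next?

Rewriting the 13 symbols of YQYYQYQYYQYYQ one by one yields YQ Y YQ YQ Y YQ Y YQ YQ Y YQ YQ Y; concatenated:

YQYYQYQYYQYYQYQYYQYQY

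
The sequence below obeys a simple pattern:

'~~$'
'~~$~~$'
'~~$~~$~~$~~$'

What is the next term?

s(k+1) = s(k)·s(k) — each term doubles the last.
Doubling ~~$~~$~~$~~$:

~~$~~$~~$~~$~~$~~$~~$~~$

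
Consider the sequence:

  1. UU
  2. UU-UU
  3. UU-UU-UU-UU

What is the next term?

UU-UU-UU-UU-UU-UU-UU-UU

Every step duplicates the string with '-' between the halves.
So the next term is two copies of UU-UU-UU-UU with '-' between the halves.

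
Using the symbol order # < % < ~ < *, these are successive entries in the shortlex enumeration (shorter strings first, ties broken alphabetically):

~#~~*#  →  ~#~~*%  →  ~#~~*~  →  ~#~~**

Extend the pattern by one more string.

The successor of ~#~~** increments the rightmost position that isn't already * and resets every position after it to #.

~#~*##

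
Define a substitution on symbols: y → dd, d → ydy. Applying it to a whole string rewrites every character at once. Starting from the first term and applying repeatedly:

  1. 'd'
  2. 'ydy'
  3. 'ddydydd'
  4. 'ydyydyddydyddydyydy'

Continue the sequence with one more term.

Rewriting the 19 symbols of ydyydyddydyddydyydy one by one yields dd ydy dd dd ydy dd ydy ydy dd ydy dd ydy ydy dd ydy dd dd ydy dd; concatenated:

ddydyddddydyddydyydyddydyddydyydyddydyddddydydd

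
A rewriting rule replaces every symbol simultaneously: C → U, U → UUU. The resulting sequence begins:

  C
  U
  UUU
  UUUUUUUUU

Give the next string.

Expanding UUUUUUUUU: U→UUU, U→UUU, U→UUU, U→UUU, U→UUU, U→UUU, U→UUU, U→UUU, U→UUU. Concatenated: UUU UUU UUU UUU UUU UUU UUU UUU UUU.

UUUUUUUUUUUUUUUUUUUUUUUUUUU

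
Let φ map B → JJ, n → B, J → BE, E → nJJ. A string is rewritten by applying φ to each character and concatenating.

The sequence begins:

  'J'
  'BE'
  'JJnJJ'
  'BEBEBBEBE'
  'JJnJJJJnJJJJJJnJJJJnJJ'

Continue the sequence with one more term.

Rewriting the 22 symbols of JJnJJJJnJJJJJJnJJJJnJJ one by one yields BE BE B BE BE BE BE B BE BE BE BE BE BE B BE BE BE BE B BE BE; concatenated:

BEBEBBEBEBEBEBBEBEBEBEBEBEBBEBEBEBEBBEBE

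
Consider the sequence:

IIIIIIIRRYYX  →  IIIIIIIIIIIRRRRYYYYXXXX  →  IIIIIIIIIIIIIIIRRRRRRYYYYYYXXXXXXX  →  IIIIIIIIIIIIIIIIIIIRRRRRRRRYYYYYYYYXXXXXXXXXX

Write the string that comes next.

IIIIIIIIIIIIIIIIIIIIIIIRRRRRRRRRRYYYYYYYYYYXXXXXXXXXXXXX

Reading off run lengths: I runs 7, 11, 15, 19; R runs 2, 4, 6, 8; Y runs 2, 4, 6, 8; X runs 1, 4, 7, 10 — each is linear in n (n = 1, 2, …).
For the next term, n = 5, so the run lengths are 23, 10, 10, 13.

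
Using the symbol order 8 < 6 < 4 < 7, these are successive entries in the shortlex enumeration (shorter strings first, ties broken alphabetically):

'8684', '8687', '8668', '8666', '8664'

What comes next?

The successor of 8664 increments the rightmost position that isn't already 7 and resets every position after it to 8.

8667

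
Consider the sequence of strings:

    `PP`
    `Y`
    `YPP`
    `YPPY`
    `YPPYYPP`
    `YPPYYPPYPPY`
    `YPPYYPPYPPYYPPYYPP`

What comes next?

From term 3 onward, concatenate the last term with the second-to-last: Y·PP = YPP, YPP·Y = YPPY, …
So term 8 is YPPYYPPYPPYYPPYYPP·YPPYYPPYPPY.

YPPYYPPYPPYYPPYYPPYPPYYPPYPPY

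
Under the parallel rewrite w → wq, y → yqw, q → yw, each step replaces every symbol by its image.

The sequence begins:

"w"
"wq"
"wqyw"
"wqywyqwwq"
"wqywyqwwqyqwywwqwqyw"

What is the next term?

wqywyqwwqyqwywwqwqywyqwywwqyqwwqwqywwqywyqwwq

φ(wqywyqwwqyqwywwqwqyw) expands symbol-by-symbol to wq yw yqw wq yqw yw wq wq yw yqw yw wq yqw wq wq yw wq yw yqw wq; joining the 20 pieces gives the next term.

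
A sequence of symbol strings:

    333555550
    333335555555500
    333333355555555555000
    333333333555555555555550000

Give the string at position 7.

Term n consists of 2n+1 3's, followed by 3n+2 5's, followed by n 0's (n = 1, 2, …).
For term 7, n = 7, so the run lengths are 15, 23, 7.

333333333333333555555555555555555555550000000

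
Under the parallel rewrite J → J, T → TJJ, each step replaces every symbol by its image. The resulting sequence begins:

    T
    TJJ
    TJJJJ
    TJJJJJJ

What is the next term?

TJJJJJJJJ

Expanding TJJJJJJ: T→TJJ, J→J, J→J, J→J, J→J, J→J, J→J. Concatenated: TJJ J J J J J J.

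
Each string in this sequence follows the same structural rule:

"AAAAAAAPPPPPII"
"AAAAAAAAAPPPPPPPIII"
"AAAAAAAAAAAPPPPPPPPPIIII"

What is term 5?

The n-th term is 2n+1 A's then 2n-1 P's then n-1 I's, where the shown terms are n = 3, 4, 5.
Setting n = 7 gives 15, 13, 6 characters in each block.

AAAAAAAAAAAAAAAPPPPPPPPPPPPPIIIIII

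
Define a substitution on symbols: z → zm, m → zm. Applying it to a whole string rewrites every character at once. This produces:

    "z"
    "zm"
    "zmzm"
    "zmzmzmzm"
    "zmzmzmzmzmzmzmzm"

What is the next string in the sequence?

zmzmzmzmzmzmzmzmzmzmzmzmzmzmzmzm

φ(zmzmzmzmzmzmzmzm) expands symbol-by-symbol to zm zm zm zm zm zm zm zm zm zm zm zm zm zm zm zm; joining the 16 pieces gives the next term.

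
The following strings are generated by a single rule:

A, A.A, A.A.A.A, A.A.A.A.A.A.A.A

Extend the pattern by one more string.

Every step duplicates the string with '.' between the halves.
Doubling A.A.A.A.A.A.A.A with '.' between the halves:

A.A.A.A.A.A.A.A.A.A.A.A.A.A.A.A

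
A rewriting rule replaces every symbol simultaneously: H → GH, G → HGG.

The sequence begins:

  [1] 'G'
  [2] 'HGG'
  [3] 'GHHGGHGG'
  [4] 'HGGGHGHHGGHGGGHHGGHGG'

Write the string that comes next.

Applying the rule to each of the 21 symbols of HGGGHGHHGGHGGGHHGGHGG gives the pieces GH HGG HGG HGG GH HGG GH GH HGG HGG GH HGG HGG HGG GH GH HGG HGG GH HGG HGG, which concatenate to the answer.

GHHGGHGGHGGGHHGGGHGHHGGHGGGHHGGHGGHGGGHGHHGGHGGGHHGGHGG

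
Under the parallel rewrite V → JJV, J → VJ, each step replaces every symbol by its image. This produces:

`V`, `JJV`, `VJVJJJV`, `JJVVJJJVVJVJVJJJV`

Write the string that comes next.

VJVJJJVJJVVJVJVJJJVJJVVJJJVVJJJVVJVJVJJJV

φ(JJVVJJJVVJVJVJJJV) expands symbol-by-symbol to VJ VJ JJV JJV VJ VJ VJ JJV JJV VJ JJV VJ JJV VJ VJ VJ JJV; joining the 17 pieces gives the next term.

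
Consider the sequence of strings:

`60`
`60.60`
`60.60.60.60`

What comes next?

60.60.60.60.60.60.60.60

Every step duplicates the string with '.' between the halves.
One more doubling of 60.60.60.60 gives the answer.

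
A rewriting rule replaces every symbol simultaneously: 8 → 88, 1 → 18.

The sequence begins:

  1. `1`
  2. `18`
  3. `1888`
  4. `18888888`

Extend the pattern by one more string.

Apply φ to 18888888 symbol by symbol: 1→18, 8→88, 8→88, 8→88, 8→88, 8→88, 8→88, 8→88; joined: 18 88 88 88 88 88 88 88.

1888888888888888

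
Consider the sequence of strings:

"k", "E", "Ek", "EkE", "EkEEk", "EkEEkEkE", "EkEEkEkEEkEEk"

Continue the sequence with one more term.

From term 3 onward, concatenate the last term with the second-to-last: E·k = Ek, Ek·E = EkE, …
The next term joins EkEEkEkEEkEEk and EkEEkEkE.

EkEEkEkEEkEEkEkEEkEkE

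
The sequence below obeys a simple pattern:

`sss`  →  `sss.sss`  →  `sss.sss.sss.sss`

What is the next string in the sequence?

Every step duplicates the string with '.' between the halves.
One more doubling of sss.sss.sss.sss gives the answer.

sss.sss.sss.sss.sss.sss.sss.sss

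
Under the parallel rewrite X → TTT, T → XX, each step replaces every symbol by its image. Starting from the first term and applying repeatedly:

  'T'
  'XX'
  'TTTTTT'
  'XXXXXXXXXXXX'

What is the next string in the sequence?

Rewriting each symbol of XXXXXXXXXXXX: X→TTT, X→TTT, X→TTT, X→TTT, X→TTT, X→TTT, X→TTT, X→TTT, X→TTT, X→TTT, X→TTT, X→TTT, which concatenates to TTT TTT TTT TTT TTT TTT TTT TTT TTT TTT TTT TTT.

TTTTTTTTTTTTTTTTTTTTTTTTTTTTTTTTTTTT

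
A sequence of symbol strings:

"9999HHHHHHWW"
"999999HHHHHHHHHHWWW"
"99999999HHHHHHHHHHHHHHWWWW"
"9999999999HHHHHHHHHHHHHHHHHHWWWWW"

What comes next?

999999999999HHHHHHHHHHHHHHHHHHHHHHWWWWWW

Each string has the form 9^{2n} H^{4n-2} W^{n}, where the shown terms are n = 2, 3, 4, 5.
At n = 6 the blocks have lengths 12, 22, 6.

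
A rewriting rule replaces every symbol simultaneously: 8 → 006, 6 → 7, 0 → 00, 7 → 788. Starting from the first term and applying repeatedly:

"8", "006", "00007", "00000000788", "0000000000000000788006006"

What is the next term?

φ(0000000000000000788006006) expands symbol-by-symbol to 00 00 00 00 00 00 00 00 00 00 00 00 00 00 00 00 788 006 006 00 00 7 00 00 7; joining the 25 pieces gives the next term.

000000000000000000000000000000007880060060000700007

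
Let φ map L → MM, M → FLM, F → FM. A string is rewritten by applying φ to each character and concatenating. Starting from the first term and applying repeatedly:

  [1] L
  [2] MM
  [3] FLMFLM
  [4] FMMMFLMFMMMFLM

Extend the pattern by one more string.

Replace each of the 14 characters of FMMMFLMFMMMFLM in place — FM FLM FLM FLM FM MM FLM FM FLM FLM FLM FM MM FLM — and concatenate.

FMFLMFLMFLMFMMMFLMFMFLMFLMFLMFMMMFLM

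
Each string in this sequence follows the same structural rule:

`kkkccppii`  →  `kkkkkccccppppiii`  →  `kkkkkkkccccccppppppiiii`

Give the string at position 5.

Each string has the form k^{2n+1} c^{2n} p^{2n} i^{n+1} (n = 1, 2, …).
At n = 5 the blocks have lengths 11, 10, 10, 6.

kkkkkkkkkkkccccccccccppppppppppiiiiii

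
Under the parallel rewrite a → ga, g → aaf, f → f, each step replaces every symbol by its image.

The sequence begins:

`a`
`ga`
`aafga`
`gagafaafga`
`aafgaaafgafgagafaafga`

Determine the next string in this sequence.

φ(aafgaaafgafgagafaafga) expands symbol-by-symbol to ga ga f aaf ga ga ga f aaf ga f aaf ga aaf ga f ga ga f aaf ga; joining the 21 pieces gives the next term.

gagafaafgagagafaafgafaafgaaafgafgagafaafga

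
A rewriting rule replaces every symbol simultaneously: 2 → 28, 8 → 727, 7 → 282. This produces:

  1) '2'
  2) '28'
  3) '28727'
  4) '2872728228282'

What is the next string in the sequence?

Replace each of the 13 characters of 2872728228282 in place — 28 727 282 28 282 28 727 28 28 727 28 727 28 — and concatenate.

28727282282822872728287272872728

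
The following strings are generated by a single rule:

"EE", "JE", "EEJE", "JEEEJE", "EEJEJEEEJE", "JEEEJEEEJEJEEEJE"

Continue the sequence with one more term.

EEJEJEEEJEJEEEJEEEJEJEEEJE

Each term (from the third on) is the two preceding terms concatenated in order: term 3 = EE·JE = EEJE.
The next term joins EEJEJEEEJE and JEEEJEEEJEJEEEJE.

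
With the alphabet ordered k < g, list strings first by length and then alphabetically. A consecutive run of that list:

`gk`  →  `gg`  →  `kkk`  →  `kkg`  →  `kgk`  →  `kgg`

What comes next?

gkk

Find the rightmost character of kgg below g, bump it to the next letter, and reset everything to its right to k.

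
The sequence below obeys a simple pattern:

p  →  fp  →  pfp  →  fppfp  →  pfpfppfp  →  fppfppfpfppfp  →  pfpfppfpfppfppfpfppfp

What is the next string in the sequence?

fppfppfpfppfppfpfppfpfppfppfpfppfp

Each term (from the third on) is the two preceding terms concatenated in order: term 3 = p·fp = pfp.
The next term joins fppfppfpfppfp and pfpfppfpfppfppfpfppfp.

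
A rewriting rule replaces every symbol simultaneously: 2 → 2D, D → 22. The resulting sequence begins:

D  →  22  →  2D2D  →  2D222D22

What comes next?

Rewriting each symbol of 2D222D22: 2→2D, D→22, 2→2D, 2→2D, 2→2D, D→22, 2→2D, 2→2D, which concatenates to 2D 22 2D 2D 2D 22 2D 2D.

2D222D2D2D222D2D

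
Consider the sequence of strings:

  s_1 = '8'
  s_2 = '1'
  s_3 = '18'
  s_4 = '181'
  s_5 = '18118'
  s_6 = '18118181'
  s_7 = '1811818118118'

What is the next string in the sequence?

181181811811818118181

From term 3 onward, concatenate the last term with the second-to-last: 1·8 = 18, 18·1 = 181, …
So term 8 is 1811818118118·18118181.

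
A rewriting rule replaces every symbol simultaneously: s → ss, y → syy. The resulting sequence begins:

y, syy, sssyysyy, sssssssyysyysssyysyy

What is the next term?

Rewriting the 20 symbols of sssssssyysyysssyysyy one by one yields ss ss ss ss ss ss ss syy syy ss syy syy ss ss ss syy syy ss syy syy; concatenated:

sssssssssssssssyysyysssyysyysssssssyysyysssyysyy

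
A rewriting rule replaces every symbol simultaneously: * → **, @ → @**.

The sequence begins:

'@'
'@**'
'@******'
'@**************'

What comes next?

Rewriting the 15 symbols of @************** one by one yields @** ** ** ** ** ** ** ** ** ** ** ** ** ** **; concatenated:

@******************************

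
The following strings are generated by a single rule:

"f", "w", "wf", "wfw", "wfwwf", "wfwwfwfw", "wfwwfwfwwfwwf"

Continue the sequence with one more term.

wfwwfwfwwfwwfwfwwfwfw

From term 3 onward, concatenate the last term with the second-to-last: w·f = wf, wf·w = wfw, …
The next term joins wfwwfwfwwfwwf and wfwwfwfw.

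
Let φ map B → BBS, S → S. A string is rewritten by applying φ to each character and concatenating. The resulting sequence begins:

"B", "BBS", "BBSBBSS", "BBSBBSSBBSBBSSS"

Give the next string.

φ(BBSBBSSBBSBBSSS) expands symbol-by-symbol to BBS BBS S BBS BBS S S BBS BBS S BBS BBS S S S; joining the 15 pieces gives the next term.

BBSBBSSBBSBBSSSBBSBBSSBBSBBSSSS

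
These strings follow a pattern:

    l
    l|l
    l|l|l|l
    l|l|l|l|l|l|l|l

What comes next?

l|l|l|l|l|l|l|l|l|l|l|l|l|l|l|l

s(k+1) = s(k)·|·s(k) — each term doubles the last with '|' between the halves.
So the next term is two copies of l|l|l|l|l|l|l|l with '|' between the halves.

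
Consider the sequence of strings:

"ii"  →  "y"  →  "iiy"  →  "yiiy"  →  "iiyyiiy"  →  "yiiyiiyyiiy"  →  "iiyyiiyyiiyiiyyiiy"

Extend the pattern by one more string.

yiiyiiyyiiyiiyyiiyyiiyiiyyiiy

Each term (from the third on) is the two preceding terms concatenated in order: term 3 = ii·y = iiy.
The next term joins yiiyiiyyiiy and iiyyiiyyiiyiiyyiiy.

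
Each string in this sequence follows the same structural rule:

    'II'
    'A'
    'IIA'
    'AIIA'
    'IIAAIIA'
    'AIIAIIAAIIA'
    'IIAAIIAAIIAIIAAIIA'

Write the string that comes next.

AIIAIIAAIIAIIAAIIAAIIAIIAAIIA

This is a Fibonacci-style word recurrence s(k) = s(k−2)·s(k−1): e.g. II·A = IIA.
So term 8 is AIIAIIAAIIA·IIAAIIAAIIAIIAAIIA.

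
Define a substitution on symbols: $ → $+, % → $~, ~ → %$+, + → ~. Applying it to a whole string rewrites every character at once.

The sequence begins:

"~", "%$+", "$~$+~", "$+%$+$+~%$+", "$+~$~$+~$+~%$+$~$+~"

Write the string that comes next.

$+~%$+$+%$+$+~%$+$+~%$+$~$+~$+%$+$+~%$+

Replace each of the 19 characters of $+~$~$+~$+~%$+$~$+~ in place — $+ ~ %$+ $+ %$+ $+ ~ %$+ $+ ~ %$+ $~ $+ ~ $+ %$+ $+ ~ %$+ — and concatenate.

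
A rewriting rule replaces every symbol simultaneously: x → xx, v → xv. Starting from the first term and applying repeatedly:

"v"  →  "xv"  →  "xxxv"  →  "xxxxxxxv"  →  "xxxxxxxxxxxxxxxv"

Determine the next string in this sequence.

φ(xxxxxxxxxxxxxxxv) expands symbol-by-symbol to xx xx xx xx xx xx xx xx xx xx xx xx xx xx xx xv; joining the 16 pieces gives the next term.

xxxxxxxxxxxxxxxxxxxxxxxxxxxxxxxv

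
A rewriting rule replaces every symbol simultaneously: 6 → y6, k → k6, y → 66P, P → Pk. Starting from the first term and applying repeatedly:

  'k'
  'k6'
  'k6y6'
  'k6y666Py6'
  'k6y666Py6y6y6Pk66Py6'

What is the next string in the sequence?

Applying the rule to each of the 20 symbols of k6y666Py6y6y6Pk66Py6 gives the pieces k6 y6 66P y6 y6 y6 Pk 66P y6 66P y6 66P y6 Pk k6 y6 y6 Pk 66P y6, which concatenate to the answer.

k6y666Py6y6y6Pk66Py666Py666Py6Pkk6y6y6Pk66Py6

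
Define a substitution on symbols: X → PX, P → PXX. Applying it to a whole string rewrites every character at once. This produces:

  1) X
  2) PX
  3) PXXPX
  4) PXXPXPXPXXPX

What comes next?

PXXPXPXPXXPXPXXPXPXXPXPXPXXPX

Expanding PXXPXPXPXXPX: P→PXX, X→PX, X→PX, P→PXX, X→PX, P→PXX, X→PX, P→PXX, X→PX, X→PX, P→PXX, X→PX. Concatenated: PXX PX PX PXX PX PXX PX PXX PX PX PXX PX.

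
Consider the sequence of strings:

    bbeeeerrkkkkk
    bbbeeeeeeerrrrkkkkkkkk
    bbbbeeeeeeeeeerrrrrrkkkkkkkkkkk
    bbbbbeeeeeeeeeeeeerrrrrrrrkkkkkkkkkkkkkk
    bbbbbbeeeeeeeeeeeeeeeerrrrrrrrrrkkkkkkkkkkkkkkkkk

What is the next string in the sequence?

bbbbbbbeeeeeeeeeeeeeeeeeeerrrrrrrrrrrrkkkkkkkkkkkkkkkkkkkk

Reading off run lengths: b runs 2, 3, 4, 5, 6; e runs 4, 7, 10, 13, 16; r runs 2, 4, 6, 8, 10; k runs 5, 8, 11, 14, 17 — each is linear in n (n = 1, 2, …).
At n = 6 the blocks have lengths 7, 19, 12, 20.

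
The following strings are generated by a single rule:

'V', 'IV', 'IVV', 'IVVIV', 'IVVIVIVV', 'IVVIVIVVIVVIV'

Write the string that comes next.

IVVIVIVVIVVIVIVVIVIVV

From term 3 onward, concatenate the last term with the second-to-last: IV·V = IVV, IVV·IV = IVVIV, …
So term 7 is IVVIVIVVIVVIV·IVVIVIVV.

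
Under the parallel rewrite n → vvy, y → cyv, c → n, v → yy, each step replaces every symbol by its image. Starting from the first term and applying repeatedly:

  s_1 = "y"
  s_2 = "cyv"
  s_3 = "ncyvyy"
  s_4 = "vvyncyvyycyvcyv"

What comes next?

Applying the rule to each of the 15 symbols of vvyncyvyycyvcyv gives the pieces yy yy cyv vvy n cyv yy cyv cyv n cyv yy n cyv yy, which concatenate to the answer.

yyyycyvvvyncyvyycyvcyvncyvyyncyvyy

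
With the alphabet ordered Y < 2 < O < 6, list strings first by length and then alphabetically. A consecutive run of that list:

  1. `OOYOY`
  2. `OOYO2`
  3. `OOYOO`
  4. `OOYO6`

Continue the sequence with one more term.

Find the rightmost character of OOYO6 below 6, bump it to the next letter, and reset everything to its right to Y.

OOY6Y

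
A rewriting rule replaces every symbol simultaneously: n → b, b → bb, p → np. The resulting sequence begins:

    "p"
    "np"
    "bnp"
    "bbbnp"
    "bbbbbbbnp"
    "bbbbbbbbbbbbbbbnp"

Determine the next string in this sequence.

bbbbbbbbbbbbbbbbbbbbbbbbbbbbbbbnp

Applying the rule to each of the 17 symbols of bbbbbbbbbbbbbbbnp gives the pieces bb bb bb bb bb bb bb bb bb bb bb bb bb bb bb b np, which concatenate to the answer.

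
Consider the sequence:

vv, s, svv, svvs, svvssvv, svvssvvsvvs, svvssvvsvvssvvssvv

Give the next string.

svvssvvsvvssvvssvvsvvssvvsvvs

From term 3 onward, concatenate the last term with the second-to-last: s·vv = svv, svv·s = svvs, …
The next term joins svvssvvsvvssvvssvv and svvssvvsvvs.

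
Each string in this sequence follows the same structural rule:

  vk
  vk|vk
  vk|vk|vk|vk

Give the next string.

s(k+1) = s(k)·|·s(k) — each term doubles the last with '|' between the halves.
One more doubling of vk|vk|vk|vk gives the answer.

vk|vk|vk|vk|vk|vk|vk|vk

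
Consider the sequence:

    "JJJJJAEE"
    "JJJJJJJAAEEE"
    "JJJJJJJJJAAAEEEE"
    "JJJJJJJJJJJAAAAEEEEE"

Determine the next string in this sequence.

JJJJJJJJJJJJJAAAAAEEEEEE

Each string has the form J^{2n+1} A^{n-1} E^{n}, where the shown terms are n = 2, 3, 4, 5.
For the next term, n = 6, so the run lengths are 13, 5, 6.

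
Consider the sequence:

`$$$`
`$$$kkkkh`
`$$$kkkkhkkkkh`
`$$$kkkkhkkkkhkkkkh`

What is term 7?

Each term is the previous one with kkkkh appended.
From $$$kkkkhkkkkhkkkkh, 3 further steps: $$$kkkkhkkkkhkkkkh → $$$kkkkhkkkkhkkkkhkkkkh → $$$kkkkhkkkkhkkkkhkkkkhkkkkh → (answer).

$$$kkkkhkkkkhkkkkhkkkkhkkkkhkkkkh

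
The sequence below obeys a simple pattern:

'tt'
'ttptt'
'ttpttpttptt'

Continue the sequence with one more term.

ttpttpttpttpttpttpttptt

Every step duplicates the string with 'p' between the halves.
So the next term is two copies of ttpttpttptt with 'p' between the halves.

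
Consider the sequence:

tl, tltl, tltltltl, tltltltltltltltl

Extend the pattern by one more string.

Every step duplicates the string.
One more doubling of tltltltltltltltl gives the answer.

tltltltltltltltltltltltltltltltl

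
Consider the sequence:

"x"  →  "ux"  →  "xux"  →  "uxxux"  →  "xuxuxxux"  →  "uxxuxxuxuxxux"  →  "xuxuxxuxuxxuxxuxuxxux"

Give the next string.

uxxuxxuxuxxuxxuxuxxuxuxxuxxuxuxxux

This is a Fibonacci-style word recurrence s(k) = s(k−2)·s(k−1): e.g. x·ux = xux.
So term 8 is uxxuxxuxuxxux·xuxuxxuxuxxuxxuxuxxux.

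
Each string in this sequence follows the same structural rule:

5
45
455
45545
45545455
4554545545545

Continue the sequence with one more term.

455454554554545545455

Each term (from the third on) is the previous term followed by the one before it: term 3 = 45·5 = 455.
So term 7 is 4554545545545·45545455.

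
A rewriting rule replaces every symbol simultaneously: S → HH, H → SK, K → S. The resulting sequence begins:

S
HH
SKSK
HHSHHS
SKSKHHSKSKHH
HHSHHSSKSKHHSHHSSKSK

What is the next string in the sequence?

φ(HHSHHSSKSKHHSHHSSKSK) expands symbol-by-symbol to SK SK HH SK SK HH HH S HH S SK SK HH SK SK HH HH S HH S; joining the 20 pieces gives the next term.

SKSKHHSKSKHHHHSHHSSKSKHHSKSKHHHHSHHS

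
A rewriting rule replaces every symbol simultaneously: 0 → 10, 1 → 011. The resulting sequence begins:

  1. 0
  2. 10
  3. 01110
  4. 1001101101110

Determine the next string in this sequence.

0111010011011100110111001101101110

Replace each of the 13 characters of 1001101101110 in place — 011 10 10 011 011 10 011 011 10 011 011 011 10 — and concatenate.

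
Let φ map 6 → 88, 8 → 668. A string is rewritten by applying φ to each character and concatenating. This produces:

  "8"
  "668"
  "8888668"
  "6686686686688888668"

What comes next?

Applying the rule to each of the 19 symbols of 6686686686688888668 gives the pieces 88 88 668 88 88 668 88 88 668 88 88 668 668 668 668 668 88 88 668, which concatenate to the answer.

88886688888668888866888886686686686686688888668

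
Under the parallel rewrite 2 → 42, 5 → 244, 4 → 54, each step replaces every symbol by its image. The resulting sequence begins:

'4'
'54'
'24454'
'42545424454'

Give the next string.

5442244542445442545424454

Expanding 42545424454: 4→54, 2→42, 5→244, 4→54, 5→244, 4→54, 2→42, 4→54, 4→54, 5→244, 4→54. Concatenated: 54 42 244 54 244 54 42 54 54 244 54.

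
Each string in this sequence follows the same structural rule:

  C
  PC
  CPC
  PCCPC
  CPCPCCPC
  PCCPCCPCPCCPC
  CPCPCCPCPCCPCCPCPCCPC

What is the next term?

PCCPCCPCPCCPCCPCPCCPCPCCPCCPCPCCPC

From term 3 onward, concatenate the second-to-last term with the last: C·PC = CPC, PC·CPC = PCCPC, …
Continuing: PCCPCCPCPCCPC · CPCPCCPCPCCPCCPCPCCPC gives term 8.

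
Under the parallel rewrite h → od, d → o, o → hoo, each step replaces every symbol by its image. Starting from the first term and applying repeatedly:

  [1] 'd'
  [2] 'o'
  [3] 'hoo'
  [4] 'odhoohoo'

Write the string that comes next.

Expanding odhoohoo: o→hoo, d→o, h→od, o→hoo, o→hoo, h→od, o→hoo, o→hoo. Concatenated: hoo o od hoo hoo od hoo hoo.

hoooodhoohooodhoohoo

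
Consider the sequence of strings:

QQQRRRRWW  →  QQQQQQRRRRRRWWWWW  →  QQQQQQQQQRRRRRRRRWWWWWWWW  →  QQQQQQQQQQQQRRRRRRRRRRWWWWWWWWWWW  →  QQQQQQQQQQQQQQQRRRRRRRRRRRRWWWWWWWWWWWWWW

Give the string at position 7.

QQQQQQQQQQQQQQQQQQQQQRRRRRRRRRRRRRRRRWWWWWWWWWWWWWWWWWWWW

Term n consists of 3n Q's, followed by 2n+2 R's, followed by 3n-1 W's (n = 1, 2, …).
At n = 7 the blocks have lengths 21, 16, 20.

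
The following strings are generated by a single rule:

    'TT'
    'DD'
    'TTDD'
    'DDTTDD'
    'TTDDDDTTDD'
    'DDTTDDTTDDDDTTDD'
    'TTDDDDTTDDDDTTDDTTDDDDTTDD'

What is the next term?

From term 3 onward, concatenate the second-to-last term with the last: TT·DD = TTDD, DD·TTDD = DDTTDD, …
Continuing: DDTTDDTTDDDDTTDD · TTDDDDTTDDDDTTDDTTDDDDTTDD gives term 8.

DDTTDDTTDDDDTTDDTTDDDDTTDDDDTTDDTTDDDDTTDD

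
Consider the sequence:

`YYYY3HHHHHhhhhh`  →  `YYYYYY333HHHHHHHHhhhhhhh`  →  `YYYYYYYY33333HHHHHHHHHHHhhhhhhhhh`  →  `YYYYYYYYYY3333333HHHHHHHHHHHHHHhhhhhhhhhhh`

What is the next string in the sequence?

YYYYYYYYYYYY333333333HHHHHHHHHHHHHHHHHhhhhhhhhhhhhh

The n-th term is 2n+2 Y's then 2n-1 3's then 3n+2 H's then 2n+3 h's (n = 1, 2, …).
For the next term, n = 5, so the run lengths are 12, 9, 17, 13.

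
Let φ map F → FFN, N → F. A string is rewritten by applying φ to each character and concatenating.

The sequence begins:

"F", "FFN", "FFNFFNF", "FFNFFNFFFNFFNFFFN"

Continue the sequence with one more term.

Replace each of the 17 characters of FFNFFNFFFNFFNFFFN in place — FFN FFN F FFN FFN F FFN FFN FFN F FFN FFN F FFN FFN FFN F — and concatenate.

FFNFFNFFFNFFNFFFNFFNFFNFFFNFFNFFFNFFNFFNF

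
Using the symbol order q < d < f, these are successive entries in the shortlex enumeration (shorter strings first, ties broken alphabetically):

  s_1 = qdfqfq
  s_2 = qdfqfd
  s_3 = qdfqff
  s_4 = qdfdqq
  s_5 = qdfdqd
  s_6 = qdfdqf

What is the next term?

qdfddq

Treat qdfdqf as a base-3 numeral over the given alphabet and add one, carrying through any trailing f's.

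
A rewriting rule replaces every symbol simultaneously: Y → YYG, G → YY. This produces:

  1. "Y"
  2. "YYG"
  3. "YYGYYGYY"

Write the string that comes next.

YYGYYGYYYYGYYGYYYYGYYG

Rewriting each symbol of YYGYYGYY: Y→YYG, Y→YYG, G→YY, Y→YYG, Y→YYG, G→YY, Y→YYG, Y→YYG, which concatenates to YYG YYG YY YYG YYG YY YYG YYG.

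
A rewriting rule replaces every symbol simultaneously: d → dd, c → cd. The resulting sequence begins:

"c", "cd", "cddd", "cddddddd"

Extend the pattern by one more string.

Expanding cddddddd: c→cd, d→dd, d→dd, d→dd, d→dd, d→dd, d→dd, d→dd. Concatenated: cd dd dd dd dd dd dd dd.

cddddddddddddddd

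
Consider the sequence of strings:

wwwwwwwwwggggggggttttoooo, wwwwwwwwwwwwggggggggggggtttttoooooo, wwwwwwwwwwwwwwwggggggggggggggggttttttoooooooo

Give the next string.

The n-th term is 3n+3 w's then 4n g's then n+2 t's then 2n o's, where the shown terms are n = 2, 3, 4.
For the next term, n = 5, so the run lengths are 18, 20, 7, 10.

wwwwwwwwwwwwwwwwwwggggggggggggggggggggtttttttoooooooooo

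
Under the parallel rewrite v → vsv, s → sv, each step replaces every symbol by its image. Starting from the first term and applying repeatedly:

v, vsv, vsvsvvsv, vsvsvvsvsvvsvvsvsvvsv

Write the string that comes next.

φ(vsvsvvsvsvvsvvsvsvvsv) expands symbol-by-symbol to vsv sv vsv sv vsv vsv sv vsv sv vsv vsv sv vsv vsv sv vsv sv vsv vsv sv vsv; joining the 21 pieces gives the next term.

vsvsvvsvsvvsvvsvsvvsvsvvsvvsvsvvsvvsvsvvsvsvvsvvsvsvvsv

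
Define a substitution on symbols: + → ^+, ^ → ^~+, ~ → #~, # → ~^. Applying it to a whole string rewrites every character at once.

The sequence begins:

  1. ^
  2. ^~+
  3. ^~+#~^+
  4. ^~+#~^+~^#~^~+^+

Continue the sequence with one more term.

^~+#~^+~^#~^~+^+#~^~+~^#~^~+#~^+^~+^+

Replace each of the 16 characters of ^~+#~^+~^#~^~+^+ in place — ^~+ #~ ^+ ~^ #~ ^~+ ^+ #~ ^~+ ~^ #~ ^~+ #~ ^+ ^~+ ^+ — and concatenate.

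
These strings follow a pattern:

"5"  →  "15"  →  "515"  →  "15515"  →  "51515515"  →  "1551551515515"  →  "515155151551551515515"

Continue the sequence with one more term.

This is a Fibonacci-style word recurrence s(k) = s(k−2)·s(k−1): e.g. 5·15 = 515.
Continuing: 1551551515515 · 515155151551551515515 gives term 8.

1551551515515515155151551551515515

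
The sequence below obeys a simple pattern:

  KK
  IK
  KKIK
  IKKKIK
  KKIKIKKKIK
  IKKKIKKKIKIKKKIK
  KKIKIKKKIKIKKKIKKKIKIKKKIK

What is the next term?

Each term (from the third on) is the two preceding terms concatenated in order: term 3 = KK·IK = KKIK.
Continuing: IKKKIKKKIKIKKKIK · KKIKIKKKIKIKKKIKKKIKIKKKIK gives term 8.

IKKKIKKKIKIKKKIKKKIKIKKKIKIKKKIKKKIKIKKKIK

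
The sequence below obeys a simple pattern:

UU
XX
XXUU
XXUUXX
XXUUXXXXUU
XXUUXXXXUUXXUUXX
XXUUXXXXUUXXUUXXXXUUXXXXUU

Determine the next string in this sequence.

From term 3 onward, concatenate the last term with the second-to-last: XX·UU = XXUU, XXUU·XX = XXUUXX, …
Continuing: XXUUXXXXUUXXUUXXXXUUXXXXUU · XXUUXXXXUUXXUUXX gives term 8.

XXUUXXXXUUXXUUXXXXUUXXXXUUXXUUXXXXUUXXUUXX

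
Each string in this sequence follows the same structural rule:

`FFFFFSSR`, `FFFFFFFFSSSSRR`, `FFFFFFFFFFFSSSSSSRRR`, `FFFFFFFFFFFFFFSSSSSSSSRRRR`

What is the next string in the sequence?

FFFFFFFFFFFFFFFFFSSSSSSSSSSRRRRR

Term n consists of 3n-1 F's, followed by 2n-2 S's, followed by n-1 R's, where the shown terms are n = 2, 3, 4, 5.
At n = 6 the blocks have lengths 17, 10, 5.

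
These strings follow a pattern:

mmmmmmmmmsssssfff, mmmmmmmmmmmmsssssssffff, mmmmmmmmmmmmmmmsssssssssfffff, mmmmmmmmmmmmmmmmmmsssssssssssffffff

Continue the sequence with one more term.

mmmmmmmmmmmmmmmmmmmmmsssssssssssssfffffff

Term n consists of 3n m's, followed by 2n-1 s's, followed by n f's, where the shown terms are n = 3, 4, 5, 6.
For the next term, n = 7, so the run lengths are 21, 13, 7.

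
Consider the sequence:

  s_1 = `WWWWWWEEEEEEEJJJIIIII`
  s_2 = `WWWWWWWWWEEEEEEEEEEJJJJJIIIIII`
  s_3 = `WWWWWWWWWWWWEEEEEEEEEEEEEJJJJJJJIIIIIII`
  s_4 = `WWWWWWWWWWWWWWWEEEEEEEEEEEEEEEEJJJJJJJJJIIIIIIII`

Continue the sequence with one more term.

WWWWWWWWWWWWWWWWWWEEEEEEEEEEEEEEEEEEEJJJJJJJJJJJIIIIIIIII

Each string has the form W^{3n} E^{3n+1} J^{2n-1} I^{n+3}, where the shown terms are n = 2, 3, 4, 5.
For the next term, n = 6, so the run lengths are 18, 19, 11, 9.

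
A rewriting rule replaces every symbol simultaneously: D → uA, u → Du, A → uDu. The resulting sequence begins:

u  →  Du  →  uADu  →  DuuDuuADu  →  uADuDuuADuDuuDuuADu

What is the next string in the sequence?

DuuDuuADuuADuDuuDuuADuuADuDuuADuDuuDuuADu

Replace each of the 19 characters of uADuDuuADuDuuDuuADu in place — Du uDu uA Du uA Du Du uDu uA Du uA Du Du uA Du Du uDu uA Du — and concatenate.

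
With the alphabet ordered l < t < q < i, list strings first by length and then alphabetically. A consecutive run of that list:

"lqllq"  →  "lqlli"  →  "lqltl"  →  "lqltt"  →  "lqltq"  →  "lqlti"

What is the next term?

Find the rightmost character of lqlti below i, bump it to the next letter, and reset everything to its right to l.

lqlql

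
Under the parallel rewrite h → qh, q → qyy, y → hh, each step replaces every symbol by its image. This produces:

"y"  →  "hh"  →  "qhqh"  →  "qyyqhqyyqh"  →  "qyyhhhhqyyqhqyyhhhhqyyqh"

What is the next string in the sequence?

qyyhhhhqhqhqhqhqyyhhhhqyyqhqyyhhhhqhqhqhqhqyyhhhhqyyqh

Applying the rule to each of the 24 symbols of qyyhhhhqyyqhqyyhhhhqyyqh gives the pieces qyy hh hh qh qh qh qh qyy hh hh qyy qh qyy hh hh qh qh qh qh qyy hh hh qyy qh, which concatenate to the answer.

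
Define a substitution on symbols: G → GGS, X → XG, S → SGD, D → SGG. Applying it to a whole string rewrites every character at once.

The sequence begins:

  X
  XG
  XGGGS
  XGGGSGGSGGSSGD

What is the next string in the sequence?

φ(XGGGSGGSGGSSGD) expands symbol-by-symbol to XG GGS GGS GGS SGD GGS GGS SGD GGS GGS SGD SGD GGS SGG; joining the 14 pieces gives the next term.

XGGGSGGSGGSSGDGGSGGSSGDGGSGGSSGDSGDGGSSGG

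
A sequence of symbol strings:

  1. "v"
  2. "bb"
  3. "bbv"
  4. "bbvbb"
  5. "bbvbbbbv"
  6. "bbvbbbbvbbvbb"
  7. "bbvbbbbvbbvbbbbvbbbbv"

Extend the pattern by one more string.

bbvbbbbvbbvbbbbvbbbbvbbvbbbbvbbvbb

From term 3 onward, concatenate the last term with the second-to-last: bb·v = bbv, bbv·bb = bbvbb, …
So term 8 is bbvbbbbvbbvbbbbvbbbbv·bbvbbbbvbbvbb.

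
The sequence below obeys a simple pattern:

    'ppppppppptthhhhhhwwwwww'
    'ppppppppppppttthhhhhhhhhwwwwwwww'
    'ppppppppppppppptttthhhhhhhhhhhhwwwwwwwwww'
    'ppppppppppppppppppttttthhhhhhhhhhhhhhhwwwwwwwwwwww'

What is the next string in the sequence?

Reading off run lengths: p runs 9, 12, 15, 18; t runs 2, 3, 4, 5; h runs 6, 9, 12, 15; w runs 6, 8, 10, 12 — each is linear in n, where the shown terms are n = 2, 3, 4, 5.
At n = 6 the blocks have lengths 21, 6, 18, 14.

ppppppppppppppppppppptttttthhhhhhhhhhhhhhhhhhwwwwwwwwwwwwww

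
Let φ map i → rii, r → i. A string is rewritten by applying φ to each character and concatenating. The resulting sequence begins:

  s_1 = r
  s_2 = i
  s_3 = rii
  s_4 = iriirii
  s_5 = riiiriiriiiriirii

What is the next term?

φ(riiiriiriiiriirii) expands symbol-by-symbol to i rii rii rii i rii rii i rii rii rii i rii rii i rii rii; joining the 17 pieces gives the next term.

iriiriiriiiriiriiiriiriiriiiriiriiiriirii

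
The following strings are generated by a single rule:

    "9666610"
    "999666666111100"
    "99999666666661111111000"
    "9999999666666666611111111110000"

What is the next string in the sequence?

999999999666666666666111111111111100000

Each string has the form 9^{2n-1} 6^{2n+2} 1^{3n-2} 0^{n} (n = 1, 2, …).
At n = 5 the blocks have lengths 9, 12, 13, 5.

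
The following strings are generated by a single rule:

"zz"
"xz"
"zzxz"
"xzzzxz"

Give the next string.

zzxzxzzzxz

Each term (from the third on) is the two preceding terms concatenated in order: term 3 = zz·xz = zzxz.
Continuing: zzxz · xzzzxz gives term 5.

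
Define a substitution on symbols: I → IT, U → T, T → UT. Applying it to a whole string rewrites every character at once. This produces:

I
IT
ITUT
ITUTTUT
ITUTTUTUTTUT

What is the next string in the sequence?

Expanding ITUTTUTUTTUT: I→IT, T→UT, U→T, T→UT, T→UT, U→T, T→UT, U→T, T→UT, T→UT, U→T, T→UT. Concatenated: IT UT T UT UT T UT T UT UT T UT.

ITUTTUTUTTUTTUTUTTUT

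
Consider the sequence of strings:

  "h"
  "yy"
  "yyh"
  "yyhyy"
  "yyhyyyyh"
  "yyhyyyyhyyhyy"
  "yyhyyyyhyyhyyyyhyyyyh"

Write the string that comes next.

From term 3 onward, concatenate the last term with the second-to-last: yy·h = yyh, yyh·yy = yyhyy, …
Continuing: yyhyyyyhyyhyyyyhyyyyh · yyhyyyyhyyhyy gives term 8.

yyhyyyyhyyhyyyyhyyyyhyyhyyyyhyyhyy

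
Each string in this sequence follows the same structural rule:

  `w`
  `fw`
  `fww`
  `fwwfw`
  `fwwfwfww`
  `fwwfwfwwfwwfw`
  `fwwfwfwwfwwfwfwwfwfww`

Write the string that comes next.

Each term (from the third on) is the previous term followed by the one before it: term 3 = fw·w = fww.
So term 8 is fwwfwfwwfwwfwfwwfwfww·fwwfwfwwfwwfw.

fwwfwfwwfwwfwfwwfwfwwfwwfwfwwfwwfw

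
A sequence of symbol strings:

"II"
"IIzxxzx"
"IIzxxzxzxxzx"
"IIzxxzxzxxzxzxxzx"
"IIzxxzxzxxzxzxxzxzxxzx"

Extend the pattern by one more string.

IIzxxzxzxxzxzxxzxzxxzxzxxzx

The strings grow by a fixed suffix zxxzx each time.
One more step from IIzxxzxzxxzxzxxzxzxxzx gives the answer.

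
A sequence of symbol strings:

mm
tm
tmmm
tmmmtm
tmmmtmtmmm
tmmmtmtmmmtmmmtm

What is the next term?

tmmmtmtmmmtmmmtmtmmmtmtmmm

This is a Fibonacci-style word recurrence s(k) = s(k−1)·s(k−2): e.g. tm·mm = tmmm.
So term 7 is tmmmtmtmmmtmmmtm·tmmmtmtmmm.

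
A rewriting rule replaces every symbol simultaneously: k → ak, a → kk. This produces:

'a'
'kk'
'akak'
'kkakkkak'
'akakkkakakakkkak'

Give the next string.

kkakkkakakakkkakkkakkkakakakkkak

Replace each of the 16 characters of akakkkakakakkkak in place — kk ak kk ak ak ak kk ak kk ak kk ak ak ak kk ak — and concatenate.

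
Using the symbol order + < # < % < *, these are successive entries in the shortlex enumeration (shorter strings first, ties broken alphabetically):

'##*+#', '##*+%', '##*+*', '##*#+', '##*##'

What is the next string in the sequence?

The successor of ##*## increments the rightmost position that isn't already * and resets every position after it to +.

##*#%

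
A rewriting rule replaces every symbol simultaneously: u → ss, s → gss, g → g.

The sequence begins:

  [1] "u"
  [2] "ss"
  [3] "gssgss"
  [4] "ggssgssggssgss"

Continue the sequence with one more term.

Rewriting the 14 symbols of ggssgssggssgss one by one yields g g gss gss g gss gss g g gss gss g gss gss; concatenated:

gggssgssggssgssgggssgssggssgss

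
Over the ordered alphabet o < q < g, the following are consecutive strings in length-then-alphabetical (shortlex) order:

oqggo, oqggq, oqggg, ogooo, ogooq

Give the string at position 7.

ogoqo

Advancing 2 positions from ogooq through ogooq → ogoog reaches term 7.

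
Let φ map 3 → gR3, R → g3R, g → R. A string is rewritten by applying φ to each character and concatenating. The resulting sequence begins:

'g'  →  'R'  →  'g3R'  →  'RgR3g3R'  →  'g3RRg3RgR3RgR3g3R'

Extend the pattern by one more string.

Rewriting the 17 symbols of g3RRg3RgR3RgR3g3R one by one yields R gR3 g3R g3R R gR3 g3R R g3R gR3 g3R R g3R gR3 R gR3 g3R; concatenated:

RgR3g3Rg3RRgR3g3RRg3RgR3g3RRg3RgR3RgR3g3R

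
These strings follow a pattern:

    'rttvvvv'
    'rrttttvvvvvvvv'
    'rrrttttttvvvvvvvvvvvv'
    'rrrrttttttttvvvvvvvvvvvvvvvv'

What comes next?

rrrrrttttttttttvvvvvvvvvvvvvvvvvvvv

The n-th term is n r's then 2n t's then 4n v's (n = 1, 2, …).
For the next term, n = 5, so the run lengths are 5, 10, 20.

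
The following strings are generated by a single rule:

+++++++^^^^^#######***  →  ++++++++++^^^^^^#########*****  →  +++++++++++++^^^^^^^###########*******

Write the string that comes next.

The n-th term is 3n+1 +'s then n+3 ^'s then 2n+3 #'s then 2n-1 *'s, where the shown terms are n = 2, 3, 4.
At n = 5 the blocks have lengths 16, 8, 13, 9.

++++++++++++++++^^^^^^^^#############*********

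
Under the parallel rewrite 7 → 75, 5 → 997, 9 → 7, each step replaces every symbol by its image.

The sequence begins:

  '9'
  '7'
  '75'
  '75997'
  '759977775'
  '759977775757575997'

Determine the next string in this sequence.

Rewriting the 18 symbols of 759977775757575997 one by one yields 75 997 7 7 75 75 75 75 997 75 997 75 997 75 997 7 7 75; concatenated:

7599777757575759977599775997759977775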